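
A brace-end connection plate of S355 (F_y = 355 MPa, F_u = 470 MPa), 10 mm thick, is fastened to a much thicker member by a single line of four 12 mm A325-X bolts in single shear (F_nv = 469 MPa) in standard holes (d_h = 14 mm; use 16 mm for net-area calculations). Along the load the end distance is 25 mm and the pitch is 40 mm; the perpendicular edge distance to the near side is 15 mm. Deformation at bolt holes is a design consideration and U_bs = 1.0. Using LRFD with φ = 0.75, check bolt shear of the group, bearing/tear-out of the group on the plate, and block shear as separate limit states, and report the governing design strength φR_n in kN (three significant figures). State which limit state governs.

159 kN (bolt shear governs)

Bolt shear: A_b = π·12²/4 = 113.1 mm²; R_n = 469 × 113.1 × 4 × 1 / 1000 = 212.2 kN → 0.75 × 212.2 = 159 kN.
Bearing: edge l_c = 18, r_n = 101.5 kN; interior l_c = 26, r_n = 135.4 kN; R_n = 101.5 + 3·135.4 = 507.6 kN → 381 kN.
Block shear: A_gv = 1450, A_nv = 890, A_nt = 70 mm²; R_n = min(0.6F_uA_nv, 0.6F_yA_gv) + U_bs·F_u·A_nt = 283.9 kN → 213 kN.
Bolt shear governs: 159 kN.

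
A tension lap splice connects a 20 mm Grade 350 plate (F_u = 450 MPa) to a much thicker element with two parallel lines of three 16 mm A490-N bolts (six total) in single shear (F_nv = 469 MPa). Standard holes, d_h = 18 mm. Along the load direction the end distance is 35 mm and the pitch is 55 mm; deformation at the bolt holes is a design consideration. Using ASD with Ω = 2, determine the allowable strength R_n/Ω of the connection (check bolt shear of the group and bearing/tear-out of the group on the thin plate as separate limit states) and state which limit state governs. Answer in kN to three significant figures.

Bolt shear: A_b = π·16²/4 = 201.1 mm²; R_n = 469 × 201.1 × 6 × 1 / 1000 = 565.8 kN → 565.8 / 2 = 283 kN.
Bearing (1.2 l_c t F_u ≤ 2.4 d t F_u): upper limit = 2.4·16·20·450 / 1000 = 345.6 kN.
  Edge l_c = 35 − 18/2 = 26 → r_n = 280.8 kN; interior l_c = 55 − 18 = 37 → r_n = 345.6 kN.
  R_n,bearing = 2·280.8 + 4·345.6 = 1944 kN → 1944 / 2 = 972 kN.
Bolt shear governs: 283 kN.

283 kN (bolt shear governs)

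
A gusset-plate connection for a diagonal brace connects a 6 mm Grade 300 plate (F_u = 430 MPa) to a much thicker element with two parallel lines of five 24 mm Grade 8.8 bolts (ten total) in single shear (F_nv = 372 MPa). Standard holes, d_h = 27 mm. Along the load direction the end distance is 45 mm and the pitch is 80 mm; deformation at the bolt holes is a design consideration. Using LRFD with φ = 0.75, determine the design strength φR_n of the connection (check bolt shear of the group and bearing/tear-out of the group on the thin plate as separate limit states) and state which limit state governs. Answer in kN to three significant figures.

Bolt shear: A_b = π·24²/4 = 452.4 mm²; R_n = 372 × 452.4 × 10 × 1 / 1000 = 1683 kN → 0.75 × 1683 = 1260 kN.
Bearing (1.2 l_c t F_u ≤ 2.4 d t F_u): upper limit = 2.4·24·6·430 / 1000 = 148.6 kN.
  Edge l_c = 45 − 27/2 = 31.5 → r_n = 97.52 kN; interior l_c = 80 − 27 = 53 → r_n = 148.6 kN.
  R_n,bearing = 2·97.52 + 8·148.6 = 1384 kN → 0.75 × 1384 = 1040 kN.
Bearing governs: 1040 kN.

1040 kN (bearing governs)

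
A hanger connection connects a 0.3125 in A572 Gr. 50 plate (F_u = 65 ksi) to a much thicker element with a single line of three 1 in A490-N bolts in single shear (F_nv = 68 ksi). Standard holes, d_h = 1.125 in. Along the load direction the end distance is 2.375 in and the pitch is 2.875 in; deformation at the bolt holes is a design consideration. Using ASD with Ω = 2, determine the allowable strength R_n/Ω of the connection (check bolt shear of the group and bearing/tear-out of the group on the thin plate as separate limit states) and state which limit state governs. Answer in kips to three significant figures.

64.7 kips (bearing governs)

Bolt shear: A_b = π·1²/4 = 0.7854 in²; R_n = 68 × 0.7854 × 3 × 1 = 160.2 kips → 160.2 / 2 = 80.1 kips.
Bearing (1.2 l_c t F_u ≤ 2.4 d t F_u): upper limit = 2.4·1·0.3125·65 = 48.75 kips.
  Edge l_c = 2.375 − 1.125/2 = 1.812 → r_n = 44.18 kips; interior l_c = 2.875 − 1.125 = 1.75 → r_n = 42.66 kips.
  R_n,bearing = 1·44.18 + 2·42.66 = 129.5 kips → 129.5 / 2 = 64.7 kips.
Bearing governs: 64.7 kips.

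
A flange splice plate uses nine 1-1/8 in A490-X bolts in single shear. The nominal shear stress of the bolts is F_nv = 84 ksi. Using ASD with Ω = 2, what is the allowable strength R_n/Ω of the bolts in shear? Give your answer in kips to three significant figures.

376 kips

A_b = π × 1.125² / 4 = 0.994 in².
R_n = F_nv · A_b · n · n_s = 84 × 0.994 × 9 × 1 = 751.5 kips.
Allowable strength R_n/Ω = 751.5 / 2 = 376 kips.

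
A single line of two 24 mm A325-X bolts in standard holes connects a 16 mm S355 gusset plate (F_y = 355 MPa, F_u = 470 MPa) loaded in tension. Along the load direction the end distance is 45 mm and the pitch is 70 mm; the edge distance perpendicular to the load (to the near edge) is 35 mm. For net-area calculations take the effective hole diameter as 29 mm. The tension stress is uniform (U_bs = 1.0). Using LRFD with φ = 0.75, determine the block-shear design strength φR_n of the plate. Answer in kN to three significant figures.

Shear plane L_v = 45 + 1·70 = 115 mm; A_gv = 115 × 16 = 1840 mm².
A_nv = (115 − 1.5·29) × 16 = 1144 mm².
A_nt = (35 − 0.5·29) × 16 = 328 mm².
0.6 F_u A_nv = 322.6 kN; 0.6 F_y A_gv = 391.9 kN → shear rupture governs the shear term.
R_n = 322.6 + 1.0 × 470 × 328 / 1000 = 476.8 kN.
Design strength φR_n = 0.75 × 476.8 = 358 kN.

358 kN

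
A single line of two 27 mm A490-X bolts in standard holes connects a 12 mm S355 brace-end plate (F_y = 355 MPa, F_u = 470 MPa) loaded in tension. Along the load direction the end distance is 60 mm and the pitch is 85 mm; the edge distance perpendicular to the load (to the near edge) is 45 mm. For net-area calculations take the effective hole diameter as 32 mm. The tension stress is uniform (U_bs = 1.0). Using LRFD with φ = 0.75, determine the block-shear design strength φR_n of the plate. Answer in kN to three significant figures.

Shear plane L_v = 60 + 1·85 = 145 mm; A_gv = 145 × 12 = 1740 mm².
A_nv = (145 − 1.5·32) × 12 = 1164 mm².
A_nt = (45 − 0.5·32) × 12 = 348 mm².
0.6 F_u A_nv = 328.2 kN; 0.6 F_y A_gv = 370.6 kN → shear rupture governs the shear term.
R_n = 328.2 + 1.0 × 470 × 348 / 1000 = 491.8 kN.
Design strength φR_n = 0.75 × 491.8 = 369 kN.

369 kN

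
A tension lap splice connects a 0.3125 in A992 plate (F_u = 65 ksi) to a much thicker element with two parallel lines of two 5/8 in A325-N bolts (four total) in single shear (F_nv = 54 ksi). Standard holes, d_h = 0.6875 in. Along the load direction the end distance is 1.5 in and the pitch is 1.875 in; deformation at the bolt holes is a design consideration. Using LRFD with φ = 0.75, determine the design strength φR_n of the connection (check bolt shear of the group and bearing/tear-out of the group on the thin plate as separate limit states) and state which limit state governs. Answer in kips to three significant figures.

Bolt shear: A_b = π·0.625²/4 = 0.3068 in²; R_n = 54 × 0.3068 × 4 × 1 = 66.27 kips → 0.75 × 66.27 = 49.7 kips.
Bearing (1.2 l_c t F_u ≤ 2.4 d t F_u): upper limit = 2.4·0.625·0.3125·65 = 30.47 kips.
  Edge l_c = 1.5 − 0.6875/2 = 1.156 → r_n = 28.18 kips; interior l_c = 1.875 − 0.6875 = 1.188 → r_n = 28.95 kips.
  R_n,bearing = 2·28.18 + 2·28.95 = 114.3 kips → 0.75 × 114.3 = 85.7 kips.
Bolt shear governs: 49.7 kips.

49.7 kips (bolt shear governs)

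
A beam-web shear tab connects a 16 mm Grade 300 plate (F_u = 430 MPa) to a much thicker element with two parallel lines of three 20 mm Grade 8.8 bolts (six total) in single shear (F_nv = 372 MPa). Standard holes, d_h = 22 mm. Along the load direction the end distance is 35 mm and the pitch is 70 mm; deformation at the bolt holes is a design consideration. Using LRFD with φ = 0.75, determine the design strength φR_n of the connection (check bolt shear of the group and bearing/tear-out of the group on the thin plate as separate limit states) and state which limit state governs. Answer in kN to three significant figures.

526 kN (bolt shear governs)

Bolt shear: A_b = π·20²/4 = 314.2 mm²; R_n = 372 × 314.2 × 6 × 1 / 1000 = 701.2 kN → 0.75 × 701.2 = 526 kN.
Bearing (1.2 l_c t F_u ≤ 2.4 d t F_u): upper limit = 2.4·20·16·430 / 1000 = 330.2 kN.
  Edge l_c = 35 − 22/2 = 24 → r_n = 198.1 kN; interior l_c = 70 − 22 = 48 → r_n = 330.2 kN.
  R_n,bearing = 2·198.1 + 4·330.2 = 1717 kN → 0.75 × 1717 = 1290 kN.
Bolt shear governs: 526 kN.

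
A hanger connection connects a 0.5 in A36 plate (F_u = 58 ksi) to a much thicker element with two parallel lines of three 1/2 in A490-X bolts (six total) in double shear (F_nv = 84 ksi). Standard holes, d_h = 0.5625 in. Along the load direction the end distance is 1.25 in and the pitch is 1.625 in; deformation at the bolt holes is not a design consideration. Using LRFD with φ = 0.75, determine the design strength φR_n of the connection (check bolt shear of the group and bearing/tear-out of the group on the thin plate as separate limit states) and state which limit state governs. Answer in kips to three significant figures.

148 kips (bolt shear governs)

Bolt shear: A_b = π·0.5²/4 = 0.1963 in²; R_n = 84 × 0.1963 × 6 × 2 = 197.9 kips → 0.75 × 197.9 = 148 kips.
Bearing (1.5 l_c t F_u ≤ 3.0 d t F_u): upper limit = 3.0·0.5·0.5·58 = 43.5 kips.
  Edge l_c = 1.25 − 0.5625/2 = 0.9688 → r_n = 42.14 kips; interior l_c = 1.625 − 0.5625 = 1.062 → r_n = 43.5 kips.
  R_n,bearing = 2·42.14 + 4·43.5 = 258.3 kips → 0.75 × 258.3 = 194 kips.
Bolt shear governs: 148 kips.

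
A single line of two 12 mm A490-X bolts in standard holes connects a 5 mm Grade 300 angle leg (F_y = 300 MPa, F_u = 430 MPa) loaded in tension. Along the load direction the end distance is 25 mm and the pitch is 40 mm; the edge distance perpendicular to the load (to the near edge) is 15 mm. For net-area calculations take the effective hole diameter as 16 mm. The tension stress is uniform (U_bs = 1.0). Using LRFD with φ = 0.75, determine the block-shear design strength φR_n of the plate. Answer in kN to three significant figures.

51 kN

Shear plane L_v = 25 + 1·40 = 65 mm; A_gv = 65 × 5 = 325 mm².
A_nv = (65 − 1.5·16) × 5 = 205 mm².
A_nt = (15 − 0.5·16) × 5 = 35 mm².
0.6 F_u A_nv = 52.89 kN; 0.6 F_y A_gv = 58.5 kN → shear rupture governs the shear term.
R_n = 52.89 + 1.0 × 430 × 35 / 1000 = 67.94 kN.
Design strength φR_n = 0.75 × 67.94 = 51 kN.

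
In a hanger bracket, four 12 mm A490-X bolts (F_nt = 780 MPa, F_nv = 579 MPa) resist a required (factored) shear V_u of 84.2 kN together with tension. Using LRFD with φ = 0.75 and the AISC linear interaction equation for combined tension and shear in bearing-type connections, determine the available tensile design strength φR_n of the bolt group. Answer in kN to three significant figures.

A_b = π·12²/4 = 113.1 mm²; f_rv = 84.2 × 1000 / (4 × 113.1) = 186.1 MPa.
F'_nt = 1.3 F_nt − (F_nt / φF_nv) f_rv = 1.3·780 − (780/(0.75·579))·186.1 = 679.7 MPa, capped at F_nt → F'_nt = 679.7 MPa.
R_n = F'_nt · A_b · n = 679.7 × 113.1 × 4 / 1000 = 307.5 kN.
Design strength φR_n = 0.75 × 307.5 = 231 kN.

231 kN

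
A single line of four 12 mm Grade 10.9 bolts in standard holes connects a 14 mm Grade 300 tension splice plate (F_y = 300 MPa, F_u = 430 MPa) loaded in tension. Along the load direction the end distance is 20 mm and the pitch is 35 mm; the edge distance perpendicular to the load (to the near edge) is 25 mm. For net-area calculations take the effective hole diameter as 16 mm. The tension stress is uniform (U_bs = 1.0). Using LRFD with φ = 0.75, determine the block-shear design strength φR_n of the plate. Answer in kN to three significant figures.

264 kN

Shear plane L_v = 20 + 3·35 = 125 mm; A_gv = 125 × 14 = 1750 mm².
A_nv = (125 − 3.5·16) × 14 = 966 mm².
A_nt = (25 − 0.5·16) × 14 = 238 mm².
0.6 F_u A_nv = 249.2 kN; 0.6 F_y A_gv = 315 kN → shear rupture governs the shear term.
R_n = 249.2 + 1.0 × 430 × 238 / 1000 = 351.6 kN.
Design strength φR_n = 0.75 × 351.6 = 264 kN.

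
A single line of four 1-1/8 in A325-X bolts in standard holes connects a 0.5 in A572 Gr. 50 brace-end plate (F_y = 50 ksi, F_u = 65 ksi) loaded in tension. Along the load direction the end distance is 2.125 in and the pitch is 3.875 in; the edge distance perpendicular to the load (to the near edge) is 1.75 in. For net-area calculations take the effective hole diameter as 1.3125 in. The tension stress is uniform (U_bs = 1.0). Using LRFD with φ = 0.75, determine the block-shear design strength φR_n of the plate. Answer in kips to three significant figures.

161 kips

Shear plane L_v = 2.125 + 3·3.875 = 13.75 in; A_gv = 13.75 × 0.5 = 6.875 in².
A_nv = (13.75 − 3.5·1.3125) × 0.5 = 4.578 in².
A_nt = (1.75 − 0.5·1.3125) × 0.5 = 0.5469 in².
0.6 F_u A_nv = 178.5 kips; 0.6 F_y A_gv = 206.2 kips → shear rupture governs the shear term.
R_n = 178.5 + 1.0 × 65 × 0.5469 = 214.1 kips.
Design strength φR_n = 0.75 × 214.1 = 161 kips.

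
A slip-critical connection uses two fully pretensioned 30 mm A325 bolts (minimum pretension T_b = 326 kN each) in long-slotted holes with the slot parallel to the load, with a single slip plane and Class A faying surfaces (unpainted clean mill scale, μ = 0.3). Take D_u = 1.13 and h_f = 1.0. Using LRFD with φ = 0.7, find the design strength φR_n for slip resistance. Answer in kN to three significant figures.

R_n = μ · D_u · h_f · T_b · n_s · n_b = 0.3 × 1.13 × 1.0 × 326 × 1 × 2 = 221 kN.
Design strength φR_n = 0.7 × 221 = 155 kN.

155 kN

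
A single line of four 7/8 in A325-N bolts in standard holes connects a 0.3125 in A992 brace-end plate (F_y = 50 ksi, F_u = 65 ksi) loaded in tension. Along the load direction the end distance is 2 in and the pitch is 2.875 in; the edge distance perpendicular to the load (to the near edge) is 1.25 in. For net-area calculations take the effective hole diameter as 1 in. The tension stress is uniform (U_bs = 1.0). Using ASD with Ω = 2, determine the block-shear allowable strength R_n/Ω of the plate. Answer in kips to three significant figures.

51 kips

Shear plane L_v = 2 + 3·2.875 = 10.62 in; A_gv = 10.62 × 0.3125 = 3.32 in².
A_nv = (10.62 − 3.5·1) × 0.3125 = 2.227 in².
A_nt = (1.25 − 0.5·1) × 0.3125 = 0.2344 in².
0.6 F_u A_nv = 86.84 kips; 0.6 F_y A_gv = 99.61 kips → shear rupture governs the shear term.
R_n = 86.84 + 1.0 × 65 × 0.2344 = 102.1 kips.
Allowable strength R_n/Ω = 102.1 / 2 = 51 kips.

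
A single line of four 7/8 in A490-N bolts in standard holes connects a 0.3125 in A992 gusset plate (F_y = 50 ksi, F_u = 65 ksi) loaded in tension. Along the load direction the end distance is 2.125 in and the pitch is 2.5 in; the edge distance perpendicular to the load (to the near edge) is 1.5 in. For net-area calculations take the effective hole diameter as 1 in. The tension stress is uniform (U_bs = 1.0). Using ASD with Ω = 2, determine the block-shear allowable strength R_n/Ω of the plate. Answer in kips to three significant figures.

47.5 kips

Shear plane L_v = 2.125 + 3·2.5 = 9.625 in; A_gv = 9.625 × 0.3125 = 3.008 in².
A_nv = (9.625 − 3.5·1) × 0.3125 = 1.914 in².
A_nt = (1.5 − 0.5·1) × 0.3125 = 0.3125 in².
0.6 F_u A_nv = 74.65 kips; 0.6 F_y A_gv = 90.23 kips → shear rupture governs the shear term.
R_n = 74.65 + 1.0 × 65 × 0.3125 = 94.96 kips.
Allowable strength R_n/Ω = 94.96 / 2 = 47.5 kips.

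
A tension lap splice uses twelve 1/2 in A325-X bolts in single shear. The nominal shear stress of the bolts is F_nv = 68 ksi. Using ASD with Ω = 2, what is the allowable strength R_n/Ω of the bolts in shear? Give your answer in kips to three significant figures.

A_b = π × 0.5² / 4 = 0.1963 in².
R_n = F_nv · A_b · n · n_s = 68 × 0.1963 × 12 × 1 = 160.2 kips.
Allowable strength R_n/Ω = 160.2 / 2 = 80.1 kips.

80.1 kips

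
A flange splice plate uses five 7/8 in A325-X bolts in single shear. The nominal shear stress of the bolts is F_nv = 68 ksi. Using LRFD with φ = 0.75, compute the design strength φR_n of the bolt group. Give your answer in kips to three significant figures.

A_b = π × 0.875² / 4 = 0.6013 in².
R_n = F_nv · A_b · n · n_s = 68 × 0.6013 × 5 × 1 = 204.4 kips.
Design strength φR_n = 0.75 × 204.4 = 153 kips.

153 kips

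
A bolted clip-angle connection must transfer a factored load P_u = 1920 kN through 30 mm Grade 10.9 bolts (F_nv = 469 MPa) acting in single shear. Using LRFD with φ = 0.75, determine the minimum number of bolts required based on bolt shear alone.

A_b = π·30²/4 = 706.9 mm².
Per-bolt design strength φR_n = 0.75 × 469 × 706.9 × 1 / 1000 = 248.6 kN.
n ≥ 1920 / 248.6 = 7.722 → use 8 bolts.

8 bolts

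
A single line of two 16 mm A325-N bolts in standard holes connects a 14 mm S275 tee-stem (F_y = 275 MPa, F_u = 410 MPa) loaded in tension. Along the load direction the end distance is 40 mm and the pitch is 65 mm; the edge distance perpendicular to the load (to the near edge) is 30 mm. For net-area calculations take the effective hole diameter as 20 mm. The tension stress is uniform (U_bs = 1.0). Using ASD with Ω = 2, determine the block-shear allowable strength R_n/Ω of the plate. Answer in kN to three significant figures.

179 kN

Shear plane L_v = 40 + 1·65 = 105 mm; A_gv = 105 × 14 = 1470 mm².
A_nv = (105 − 1.5·20) × 14 = 1050 mm².
A_nt = (30 − 0.5·20) × 14 = 280 mm².
0.6 F_u A_nv = 258.3 kN; 0.6 F_y A_gv = 242.6 kN → shear yielding governs the shear term.
R_n = 242.6 + 1.0 × 410 × 280 / 1000 = 357.4 kN.
Allowable strength R_n/Ω = 357.4 / 2 = 179 kN.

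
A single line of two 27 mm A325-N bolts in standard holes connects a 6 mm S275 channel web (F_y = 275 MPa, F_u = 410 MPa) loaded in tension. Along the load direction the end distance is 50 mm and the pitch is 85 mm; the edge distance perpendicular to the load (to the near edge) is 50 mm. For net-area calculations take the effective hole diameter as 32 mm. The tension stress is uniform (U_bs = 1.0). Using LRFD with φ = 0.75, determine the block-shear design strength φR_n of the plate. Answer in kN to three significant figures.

Shear plane L_v = 50 + 1·85 = 135 mm; A_gv = 135 × 6 = 810 mm².
A_nv = (135 − 1.5·32) × 6 = 522 mm².
A_nt = (50 − 0.5·32) × 6 = 204 mm².
0.6 F_u A_nv = 128.4 kN; 0.6 F_y A_gv = 133.7 kN → shear rupture governs the shear term.
R_n = 128.4 + 1.0 × 410 × 204 / 1000 = 212.1 kN.
Design strength φR_n = 0.75 × 212.1 = 159 kN.

159 kN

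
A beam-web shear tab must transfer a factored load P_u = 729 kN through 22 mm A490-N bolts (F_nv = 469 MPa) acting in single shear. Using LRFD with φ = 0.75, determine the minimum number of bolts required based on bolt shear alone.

6 bolts

A_b = π·22²/4 = 380.1 mm².
Per-bolt design strength φR_n = 0.75 × 469 × 380.1 × 1 / 1000 = 133.7 kN.
n ≥ 729 / 133.7 = 5.452 → use 6 bolts.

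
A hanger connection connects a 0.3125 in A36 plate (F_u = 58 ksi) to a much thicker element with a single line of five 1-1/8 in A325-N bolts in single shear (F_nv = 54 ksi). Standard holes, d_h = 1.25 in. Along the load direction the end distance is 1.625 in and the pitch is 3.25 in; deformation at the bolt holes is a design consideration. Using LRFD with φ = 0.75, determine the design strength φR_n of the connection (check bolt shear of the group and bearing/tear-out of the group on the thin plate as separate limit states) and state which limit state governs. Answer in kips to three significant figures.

147 kips (bearing governs)

Bolt shear: A_b = π·1.125²/4 = 0.994 in²; R_n = 54 × 0.994 × 5 × 1 = 268.4 kips → 0.75 × 268.4 = 201 kips.
Bearing (1.2 l_c t F_u ≤ 2.4 d t F_u): upper limit = 2.4·1.125·0.3125·58 = 48.94 kips.
  Edge l_c = 1.625 − 1.25/2 = 1 → r_n = 21.75 kips; interior l_c = 3.25 − 1.25 = 2 → r_n = 43.5 kips.
  R_n,bearing = 1·21.75 + 4·43.5 = 195.8 kips → 0.75 × 195.8 = 147 kips.
Bearing governs: 147 kips.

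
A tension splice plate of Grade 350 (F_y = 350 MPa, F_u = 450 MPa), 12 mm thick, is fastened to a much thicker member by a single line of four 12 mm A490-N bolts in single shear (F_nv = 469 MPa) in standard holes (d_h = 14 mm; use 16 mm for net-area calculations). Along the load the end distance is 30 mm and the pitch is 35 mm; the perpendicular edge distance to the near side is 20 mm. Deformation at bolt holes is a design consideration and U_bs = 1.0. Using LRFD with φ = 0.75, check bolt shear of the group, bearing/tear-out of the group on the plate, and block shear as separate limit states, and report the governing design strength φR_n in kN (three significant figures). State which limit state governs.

159 kN (bolt shear governs)

Bolt shear: A_b = π·12²/4 = 113.1 mm²; R_n = 469 × 113.1 × 4 × 1 / 1000 = 212.2 kN → 0.75 × 212.2 = 159 kN.
Bearing: edge l_c = 23, r_n = 149 kN; interior l_c = 21, r_n = 136.1 kN; R_n = 149 + 3·136.1 = 557.3 kN → 418 kN.
Block shear: A_gv = 1620, A_nv = 948, A_nt = 144 mm²; R_n = min(0.6F_uA_nv, 0.6F_yA_gv) + U_bs·F_u·A_nt = 320.8 kN → 241 kN.
Bolt shear governs: 159 kN.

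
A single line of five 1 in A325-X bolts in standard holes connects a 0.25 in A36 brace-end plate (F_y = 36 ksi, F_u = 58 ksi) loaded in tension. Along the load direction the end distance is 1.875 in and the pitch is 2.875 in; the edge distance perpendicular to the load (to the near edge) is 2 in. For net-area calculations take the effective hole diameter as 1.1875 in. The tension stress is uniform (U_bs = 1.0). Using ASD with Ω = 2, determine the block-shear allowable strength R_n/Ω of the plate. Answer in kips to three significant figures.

45.1 kips

Shear plane L_v = 1.875 + 4·2.875 = 13.38 in; A_gv = 13.38 × 0.25 = 3.344 in².
A_nv = (13.38 − 4.5·1.1875) × 0.25 = 2.008 in².
A_nt = (2 − 0.5·1.1875) × 0.25 = 0.3516 in².
0.6 F_u A_nv = 69.87 kips; 0.6 F_y A_gv = 72.22 kips → shear rupture governs the shear term.
R_n = 69.87 + 1.0 × 58 × 0.3516 = 90.26 kips.
Allowable strength R_n/Ω = 90.26 / 2 = 45.1 kips.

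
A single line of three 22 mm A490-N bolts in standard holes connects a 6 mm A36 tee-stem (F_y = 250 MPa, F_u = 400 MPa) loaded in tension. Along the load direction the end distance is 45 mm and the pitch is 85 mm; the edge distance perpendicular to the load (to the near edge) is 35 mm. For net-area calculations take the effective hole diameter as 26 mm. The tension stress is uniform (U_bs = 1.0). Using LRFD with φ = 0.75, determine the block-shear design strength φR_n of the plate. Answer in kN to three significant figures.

Shear plane L_v = 45 + 2·85 = 215 mm; A_gv = 215 × 6 = 1290 mm².
A_nv = (215 − 2.5·26) × 6 = 900 mm².
A_nt = (35 − 0.5·26) × 6 = 132 mm².
0.6 F_u A_nv = 216 kN; 0.6 F_y A_gv = 193.5 kN → shear yielding governs the shear term.
R_n = 193.5 + 1.0 × 400 × 132 / 1000 = 246.3 kN.
Design strength φR_n = 0.75 × 246.3 = 185 kN.

185 kN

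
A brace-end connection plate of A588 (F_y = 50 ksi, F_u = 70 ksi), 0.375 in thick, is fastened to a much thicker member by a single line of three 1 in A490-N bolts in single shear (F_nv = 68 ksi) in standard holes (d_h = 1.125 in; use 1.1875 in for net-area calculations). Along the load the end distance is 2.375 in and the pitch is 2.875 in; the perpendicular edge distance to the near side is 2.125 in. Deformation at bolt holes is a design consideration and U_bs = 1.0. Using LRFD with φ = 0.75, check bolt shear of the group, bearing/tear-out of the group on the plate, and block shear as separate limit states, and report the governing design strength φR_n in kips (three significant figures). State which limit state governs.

91.1 kips (block shear governs)

Bolt shear: A_b = π·1²/4 = 0.7854 in²; R_n = 68 × 0.7854 × 3 × 1 = 160.2 kips → 0.75 × 160.2 = 120 kips.
Bearing: edge l_c = 1.812, r_n = 57.09 kips; interior l_c = 1.75, r_n = 55.13 kips; R_n = 57.09 + 2·55.13 = 167.3 kips → 126 kips.
Block shear: A_gv = 3.047, A_nv = 1.934, A_nt = 0.5742 in²; R_n = min(0.6F_uA_nv, 0.6F_yA_gv) + U_bs·F_u·A_nt = 121.4 kips → 91.1 kips.
Block shear governs: 91.1 kips.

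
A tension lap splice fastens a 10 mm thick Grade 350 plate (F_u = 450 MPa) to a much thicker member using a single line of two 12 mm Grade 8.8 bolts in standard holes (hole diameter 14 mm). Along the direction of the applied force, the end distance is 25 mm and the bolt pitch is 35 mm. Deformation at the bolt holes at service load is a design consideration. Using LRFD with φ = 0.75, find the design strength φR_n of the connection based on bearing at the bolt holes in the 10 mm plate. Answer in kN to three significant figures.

158 kN

Per bolt r_n = 1.2 l_c t F_u ≤ 2.4 d t F_u; upper limit = 2.4 × 12 × 10 × 450 / 1000 = 129.6 kN.
Edge bolt: l_c = 25 − 14/2 = 18 mm → 1.2 × 18 × 10 × 450 / 1000 = 97.2 → r_n = 97.2 kN.
Interior bolts: l_c = 35 − 14 = 21 mm → 1.2 × 21 × 10 × 450 / 1000 = 113.4 → r_n = 113.4 kN.
R_n = 1 × 97.2 + 1 × 113.4 = 210.6 kN.
Design strength φR_n = 0.75 × 210.6 = 158 kN.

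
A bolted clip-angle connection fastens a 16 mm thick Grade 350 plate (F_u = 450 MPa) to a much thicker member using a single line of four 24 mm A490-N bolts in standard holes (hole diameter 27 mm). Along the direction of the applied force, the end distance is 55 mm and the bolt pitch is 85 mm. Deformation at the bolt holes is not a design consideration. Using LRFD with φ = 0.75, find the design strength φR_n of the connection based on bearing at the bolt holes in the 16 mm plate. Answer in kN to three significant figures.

1500 kN

Per bolt r_n = 1.5 l_c t F_u ≤ 3.0 d t F_u; upper limit = 3.0 × 24 × 16 × 450 / 1000 = 518.4 kN.
Edge bolt: l_c = 55 − 27/2 = 41.5 mm → 1.5 × 41.5 × 16 × 450 / 1000 = 448.2 → r_n = 448.2 kN.
Interior bolts: l_c = 85 − 27 = 58 mm → 1.5 × 58 × 16 × 450 / 1000 = 626.4 → r_n = 518.4 kN.
R_n = 1 × 448.2 + 3 × 518.4 = 2003 kN.
Design strength φR_n = 0.75 × 2003 = 1500 kN.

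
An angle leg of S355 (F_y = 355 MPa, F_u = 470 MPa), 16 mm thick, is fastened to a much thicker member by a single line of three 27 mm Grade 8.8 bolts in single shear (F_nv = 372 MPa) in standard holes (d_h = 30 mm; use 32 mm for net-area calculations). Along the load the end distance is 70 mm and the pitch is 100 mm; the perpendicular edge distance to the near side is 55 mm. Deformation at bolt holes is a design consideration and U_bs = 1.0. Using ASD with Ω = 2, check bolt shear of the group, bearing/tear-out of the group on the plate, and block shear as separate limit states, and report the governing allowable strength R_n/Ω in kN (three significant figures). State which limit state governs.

319 kN (bolt shear governs)

Bolt shear: A_b = π·27²/4 = 572.6 mm²; R_n = 372 × 572.6 × 3 × 1 / 1000 = 639 kN → 639 / 2 = 319 kN.
Bearing: edge l_c = 55, r_n = 487.3 kN; interior l_c = 70, r_n = 487.3 kN; R_n = 487.3 + 2·487.3 = 1462 kN → 731 kN.
Block shear: A_gv = 4320, A_nv = 3040, A_nt = 624 mm²; R_n = min(0.6F_uA_nv, 0.6F_yA_gv) + U_bs·F_u·A_nt = 1151 kN → 575 kN.
Bolt shear governs: 319 kN.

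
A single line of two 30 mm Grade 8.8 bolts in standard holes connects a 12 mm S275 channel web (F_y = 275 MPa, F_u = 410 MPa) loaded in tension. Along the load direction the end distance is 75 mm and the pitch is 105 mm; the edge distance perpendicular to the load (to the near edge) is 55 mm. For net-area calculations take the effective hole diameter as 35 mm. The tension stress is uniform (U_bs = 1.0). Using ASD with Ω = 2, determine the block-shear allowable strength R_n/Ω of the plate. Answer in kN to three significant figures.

Shear plane L_v = 75 + 1·105 = 180 mm; A_gv = 180 × 12 = 2160 mm².
A_nv = (180 − 1.5·35) × 12 = 1530 mm².
A_nt = (55 − 0.5·35) × 12 = 450 mm².
0.6 F_u A_nv = 376.4 kN; 0.6 F_y A_gv = 356.4 kN → shear yielding governs the shear term.
R_n = 356.4 + 1.0 × 410 × 450 / 1000 = 540.9 kN.
Allowable strength R_n/Ω = 540.9 / 2 = 270 kN.

270 kN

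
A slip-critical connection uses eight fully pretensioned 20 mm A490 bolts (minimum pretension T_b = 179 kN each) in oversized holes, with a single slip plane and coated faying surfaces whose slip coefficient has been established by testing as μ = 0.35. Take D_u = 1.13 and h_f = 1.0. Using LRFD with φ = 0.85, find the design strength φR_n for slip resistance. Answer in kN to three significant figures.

481 kN

R_n = μ · D_u · h_f · T_b · n_s · n_b = 0.35 × 1.13 × 1.0 × 179 × 1 × 8 = 566.4 kN.
Design strength φR_n = 0.85 × 566.4 = 481 kN.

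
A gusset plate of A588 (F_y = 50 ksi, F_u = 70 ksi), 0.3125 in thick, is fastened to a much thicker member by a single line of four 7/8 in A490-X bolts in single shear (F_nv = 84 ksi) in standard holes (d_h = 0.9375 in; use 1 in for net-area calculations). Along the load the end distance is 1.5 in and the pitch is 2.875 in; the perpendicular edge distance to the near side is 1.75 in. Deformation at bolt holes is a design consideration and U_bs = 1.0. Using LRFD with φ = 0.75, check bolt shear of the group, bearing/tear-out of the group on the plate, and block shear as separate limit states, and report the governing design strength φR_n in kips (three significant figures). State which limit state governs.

Bolt shear: A_b = π·0.875²/4 = 0.6013 in²; R_n = 84 × 0.6013 × 4 × 1 = 202 kips → 0.75 × 202 = 152 kips.
Bearing: edge l_c = 1.031, r_n = 27.07 kips; interior l_c = 1.938, r_n = 45.94 kips; R_n = 27.07 + 3·45.94 = 164.9 kips → 124 kips.
Block shear: A_gv = 3.164, A_nv = 2.07, A_nt = 0.3906 in²; R_n = min(0.6F_uA_nv, 0.6F_yA_gv) + U_bs·F_u·A_nt = 114.3 kips → 85.7 kips.
Block shear governs: 85.7 kips.

85.7 kips (block shear governs)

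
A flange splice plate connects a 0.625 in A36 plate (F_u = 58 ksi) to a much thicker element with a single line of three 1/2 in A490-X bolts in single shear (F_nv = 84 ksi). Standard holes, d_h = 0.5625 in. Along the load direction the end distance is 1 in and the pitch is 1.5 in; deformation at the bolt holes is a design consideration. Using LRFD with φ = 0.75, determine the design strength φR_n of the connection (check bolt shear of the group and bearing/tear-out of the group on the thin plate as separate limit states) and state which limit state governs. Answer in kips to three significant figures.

37.1 kips (bolt shear governs)

Bolt shear: A_b = π·0.5²/4 = 0.1963 in²; R_n = 84 × 0.1963 × 3 × 1 = 49.48 kips → 0.75 × 49.48 = 37.1 kips.
Bearing (1.2 l_c t F_u ≤ 2.4 d t F_u): upper limit = 2.4·0.5·0.625·58 = 43.5 kips.
  Edge l_c = 1 − 0.5625/2 = 0.7188 → r_n = 31.27 kips; interior l_c = 1.5 − 0.5625 = 0.9375 → r_n = 40.78 kips.
  R_n,bearing = 1·31.27 + 2·40.78 = 112.8 kips → 0.75 × 112.8 = 84.6 kips.
Bolt shear governs: 37.1 kips.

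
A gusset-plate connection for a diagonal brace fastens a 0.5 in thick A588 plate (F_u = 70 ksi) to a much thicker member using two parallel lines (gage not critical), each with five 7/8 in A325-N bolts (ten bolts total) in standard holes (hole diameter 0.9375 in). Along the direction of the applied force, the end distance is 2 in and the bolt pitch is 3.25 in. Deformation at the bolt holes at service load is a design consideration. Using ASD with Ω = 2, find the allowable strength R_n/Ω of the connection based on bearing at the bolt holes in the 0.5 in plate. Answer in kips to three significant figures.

358 kips

Per bolt r_n = 1.2 l_c t F_u ≤ 2.4 d t F_u; upper limit = 2.4 × 0.875 × 0.5 × 70 = 73.5 kips.
Edge bolt: l_c = 2 − 0.9375/2 = 1.531 in → 1.2 × 1.531 × 0.5 × 70 = 64.31 → r_n = 64.31 kips.
Interior bolts: l_c = 3.25 − 0.9375 = 2.312 in → 1.2 × 2.312 × 0.5 × 70 = 97.12 → r_n = 73.5 kips.
R_n = 2 × 64.31 + 8 × 73.5 = 716.6 kips.
Allowable strength R_n/Ω = 716.6 / 2 = 358 kips.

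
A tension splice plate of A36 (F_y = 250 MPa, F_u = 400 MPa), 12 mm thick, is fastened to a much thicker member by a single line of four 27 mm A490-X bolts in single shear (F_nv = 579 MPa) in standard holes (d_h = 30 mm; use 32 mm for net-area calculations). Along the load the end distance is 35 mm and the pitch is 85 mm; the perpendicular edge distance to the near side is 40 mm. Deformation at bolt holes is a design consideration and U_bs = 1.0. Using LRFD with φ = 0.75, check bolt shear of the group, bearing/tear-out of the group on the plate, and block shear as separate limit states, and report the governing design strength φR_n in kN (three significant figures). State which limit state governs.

471 kN (block shear governs)

Bolt shear: A_b = π·27²/4 = 572.6 mm²; R_n = 579 × 572.6 × 4 × 1 / 1000 = 1326 kN → 0.75 × 1326 = 995 kN.
Bearing: edge l_c = 20, r_n = 115.2 kN; interior l_c = 55, r_n = 311 kN; R_n = 115.2 + 3·311 = 1048 kN → 786 kN.
Block shear: A_gv = 3480, A_nv = 2136, A_nt = 288 mm²; R_n = min(0.6F_uA_nv, 0.6F_yA_gv) + U_bs·F_u·A_nt = 627.8 kN → 471 kN.
Block shear governs: 471 kN.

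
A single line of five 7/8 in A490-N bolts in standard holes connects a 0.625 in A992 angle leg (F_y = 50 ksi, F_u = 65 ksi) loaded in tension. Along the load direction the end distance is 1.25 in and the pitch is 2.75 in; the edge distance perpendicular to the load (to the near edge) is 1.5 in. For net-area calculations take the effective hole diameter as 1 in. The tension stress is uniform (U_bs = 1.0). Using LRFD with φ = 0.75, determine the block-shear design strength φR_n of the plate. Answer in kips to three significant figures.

172 kips

Shear plane L_v = 1.25 + 4·2.75 = 12.25 in; A_gv = 12.25 × 0.625 = 7.656 in².
A_nv = (12.25 − 4.5·1) × 0.625 = 4.844 in².
A_nt = (1.5 − 0.5·1) × 0.625 = 0.625 in².
0.6 F_u A_nv = 188.9 kips; 0.6 F_y A_gv = 229.7 kips → shear rupture governs the shear term.
R_n = 188.9 + 1.0 × 65 × 0.625 = 229.5 kips.
Design strength φR_n = 0.75 × 229.5 = 172 kips.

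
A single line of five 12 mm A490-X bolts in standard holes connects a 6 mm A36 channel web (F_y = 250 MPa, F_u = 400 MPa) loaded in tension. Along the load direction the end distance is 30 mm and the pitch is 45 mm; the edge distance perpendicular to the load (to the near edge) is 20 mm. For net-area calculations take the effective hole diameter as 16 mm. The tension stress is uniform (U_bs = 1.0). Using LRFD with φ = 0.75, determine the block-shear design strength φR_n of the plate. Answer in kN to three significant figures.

163 kN

Shear plane L_v = 30 + 4·45 = 210 mm; A_gv = 210 × 6 = 1260 mm².
A_nv = (210 − 4.5·16) × 6 = 828 mm².
A_nt = (20 − 0.5·16) × 6 = 72 mm².
0.6 F_u A_nv = 198.7 kN; 0.6 F_y A_gv = 189 kN → shear yielding governs the shear term.
R_n = 189 + 1.0 × 400 × 72 / 1000 = 217.8 kN.
Design strength φR_n = 0.75 × 217.8 = 163 kN.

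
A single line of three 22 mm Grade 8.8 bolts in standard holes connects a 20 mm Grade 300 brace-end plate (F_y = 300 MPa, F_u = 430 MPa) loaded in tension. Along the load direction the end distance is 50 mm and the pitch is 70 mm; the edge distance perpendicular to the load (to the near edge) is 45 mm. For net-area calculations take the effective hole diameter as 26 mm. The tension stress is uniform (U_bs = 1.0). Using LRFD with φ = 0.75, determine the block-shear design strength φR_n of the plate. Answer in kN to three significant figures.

690 kN

Shear plane L_v = 50 + 2·70 = 190 mm; A_gv = 190 × 20 = 3800 mm².
A_nv = (190 − 2.5·26) × 20 = 2500 mm².
A_nt = (45 − 0.5·26) × 20 = 640 mm².
0.6 F_u A_nv = 645 kN; 0.6 F_y A_gv = 684 kN → shear rupture governs the shear term.
R_n = 645 + 1.0 × 430 × 640 / 1000 = 920.2 kN.
Design strength φR_n = 0.75 × 920.2 = 690 kN.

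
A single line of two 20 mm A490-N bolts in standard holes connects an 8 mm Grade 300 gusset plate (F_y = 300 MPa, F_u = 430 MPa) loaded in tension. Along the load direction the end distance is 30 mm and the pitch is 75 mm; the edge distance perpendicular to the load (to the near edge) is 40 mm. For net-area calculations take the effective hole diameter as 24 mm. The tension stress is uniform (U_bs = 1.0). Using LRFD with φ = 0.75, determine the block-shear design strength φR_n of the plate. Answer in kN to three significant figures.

Shear plane L_v = 30 + 1·75 = 105 mm; A_gv = 105 × 8 = 840 mm².
A_nv = (105 − 1.5·24) × 8 = 552 mm².
A_nt = (40 − 0.5·24) × 8 = 224 mm².
0.6 F_u A_nv = 142.4 kN; 0.6 F_y A_gv = 151.2 kN → shear rupture governs the shear term.
R_n = 142.4 + 1.0 × 430 × 224 / 1000 = 238.7 kN.
Design strength φR_n = 0.75 × 238.7 = 179 kN.

179 kN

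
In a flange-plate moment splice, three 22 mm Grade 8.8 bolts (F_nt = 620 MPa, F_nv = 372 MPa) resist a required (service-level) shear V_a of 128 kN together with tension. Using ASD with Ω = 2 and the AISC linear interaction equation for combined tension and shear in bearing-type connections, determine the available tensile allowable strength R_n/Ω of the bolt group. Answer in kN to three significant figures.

A_b = π·22²/4 = 380.1 mm²; f_rv = 128 × 1000 / (3 × 380.1) = 112.2 MPa.
F'_nt = 1.3 F_nt − (Ω F_nt / F_nv) f_rv = 1.3·620 − (2·620/372)·112.2 = 431.9 MPa, capped at F_nt → F'_nt = 431.9 MPa.
R_n = F'_nt · A_b · n = 431.9 × 380.1 × 3 / 1000 = 492.5 kN.
Allowable strength R_n/Ω = 492.5 / 2 = 246 kN.

246 kN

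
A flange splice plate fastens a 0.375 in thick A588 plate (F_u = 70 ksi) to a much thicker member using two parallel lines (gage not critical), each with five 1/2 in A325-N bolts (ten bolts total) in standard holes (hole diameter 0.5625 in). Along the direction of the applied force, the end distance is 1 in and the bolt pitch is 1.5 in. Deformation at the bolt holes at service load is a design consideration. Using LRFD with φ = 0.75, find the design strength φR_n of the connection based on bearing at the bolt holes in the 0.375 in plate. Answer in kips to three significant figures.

Per bolt r_n = 1.2 l_c t F_u ≤ 2.4 d t F_u; upper limit = 2.4 × 0.5 × 0.375 × 70 = 31.5 kips.
Edge bolt: l_c = 1 − 0.5625/2 = 0.7188 in → 1.2 × 0.7188 × 0.375 × 70 = 22.64 → r_n = 22.64 kips.
Interior bolts: l_c = 1.5 − 0.5625 = 0.9375 in → 1.2 × 0.9375 × 0.375 × 70 = 29.53 → r_n = 29.53 kips.
R_n = 2 × 22.64 + 8 × 29.53 = 281.5 kips.
Design strength φR_n = 0.75 × 281.5 = 211 kips.

211 kips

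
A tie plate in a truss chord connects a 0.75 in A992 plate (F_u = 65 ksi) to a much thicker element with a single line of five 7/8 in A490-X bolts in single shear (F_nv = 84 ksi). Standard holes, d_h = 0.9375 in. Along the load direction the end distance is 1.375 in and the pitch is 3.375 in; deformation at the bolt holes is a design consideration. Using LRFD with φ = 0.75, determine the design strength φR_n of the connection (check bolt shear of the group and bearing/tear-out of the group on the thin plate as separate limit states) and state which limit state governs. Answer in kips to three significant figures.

Bolt shear: A_b = π·0.875²/4 = 0.6013 in²; R_n = 84 × 0.6013 × 5 × 1 = 252.6 kips → 0.75 × 252.6 = 189 kips.
Bearing (1.2 l_c t F_u ≤ 2.4 d t F_u): upper limit = 2.4·0.875·0.75·65 = 102.4 kips.
  Edge l_c = 1.375 − 0.9375/2 = 0.9062 → r_n = 53.02 kips; interior l_c = 3.375 − 0.9375 = 2.438 → r_n = 102.4 kips.
  R_n,bearing = 1·53.02 + 4·102.4 = 462.5 kips → 0.75 × 462.5 = 347 kips.
Bolt shear governs: 189 kips.

189 kips (bolt shear governs)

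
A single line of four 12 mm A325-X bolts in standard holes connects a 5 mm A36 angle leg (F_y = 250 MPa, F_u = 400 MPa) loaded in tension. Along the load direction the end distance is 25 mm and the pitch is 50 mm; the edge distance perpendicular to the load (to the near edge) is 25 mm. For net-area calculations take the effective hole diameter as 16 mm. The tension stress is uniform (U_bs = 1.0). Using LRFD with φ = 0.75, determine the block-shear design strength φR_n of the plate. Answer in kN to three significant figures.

Shear plane L_v = 25 + 3·50 = 175 mm; A_gv = 175 × 5 = 875 mm².
A_nv = (175 − 3.5·16) × 5 = 595 mm².
A_nt = (25 − 0.5·16) × 5 = 85 mm².
0.6 F_u A_nv = 142.8 kN; 0.6 F_y A_gv = 131.2 kN → shear yielding governs the shear term.
R_n = 131.2 + 1.0 × 400 × 85 / 1000 = 165.2 kN.
Design strength φR_n = 0.75 × 165.2 = 124 kN.

124 kN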